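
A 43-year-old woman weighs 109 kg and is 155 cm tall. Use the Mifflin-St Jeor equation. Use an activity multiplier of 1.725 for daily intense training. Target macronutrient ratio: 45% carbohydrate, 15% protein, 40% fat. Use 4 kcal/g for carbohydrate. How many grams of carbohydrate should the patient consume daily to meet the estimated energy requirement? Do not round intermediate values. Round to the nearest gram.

Mifflin-St Jeor (female): BMR = 10(109) + 6.25(155) − 5(43) − 161 = 1090 + 968.75 − 215 − 161 = 1682.75 kcal/day.
TEE = 1682.75 × 1.725 = 2902.7438 kcal/day.
Carbohydrate energy = 45% × 2902.7438 = 1306.2347 kcal.
Carbohydrate = 1306.2347 ÷ 4 kcal/g = 326.5587 g.

327 g/day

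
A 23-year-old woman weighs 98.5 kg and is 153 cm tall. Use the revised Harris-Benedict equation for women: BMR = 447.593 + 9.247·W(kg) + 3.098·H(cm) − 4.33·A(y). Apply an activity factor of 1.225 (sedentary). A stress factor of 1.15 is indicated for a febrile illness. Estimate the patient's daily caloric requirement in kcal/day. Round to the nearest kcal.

2441 kcal/day

Harris-Benedict: BMR = 447.593 + 9.247(98.5) + 3.098(153) − 4.33(23) = 1732.8265 kcal/day.
TEE = BMR × activity factor = 1732.8265 × 1.225 = 2122.7125 kcal/day.
Apply stress factor: 2122.7125 × 1.15 = 2441.1193 kcal/day.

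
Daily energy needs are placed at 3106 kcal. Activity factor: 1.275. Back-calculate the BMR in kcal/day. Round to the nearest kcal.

BMR = TEE ÷ activity factor = 3106 ÷ 1.275 = 2436.0784 kcal/day.

2436 kcal/day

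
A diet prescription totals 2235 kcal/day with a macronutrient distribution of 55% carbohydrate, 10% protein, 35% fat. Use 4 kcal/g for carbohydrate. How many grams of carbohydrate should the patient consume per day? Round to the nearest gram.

307 g/day

Carbohydrate energy = 55% × 2235 = 1229.25 kcal.
At 4 kcal/g: 1229.25 ÷ 4 = 307.3125 g.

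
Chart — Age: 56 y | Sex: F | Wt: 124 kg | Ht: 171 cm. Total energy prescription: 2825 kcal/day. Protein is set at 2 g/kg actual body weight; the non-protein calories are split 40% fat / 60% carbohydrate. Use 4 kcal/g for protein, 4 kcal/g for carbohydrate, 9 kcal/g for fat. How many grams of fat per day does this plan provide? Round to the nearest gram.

Protein = 2 × 124 = 248 g → 248 × 4 = 992 kcal.
Non-protein calories = 2825 − 992 = 1833 kcal.
Fat: 40% × 1833 = 733.2 kcal; carbohydrate: 1099.8 kcal.
Fat: 733.2 kcal ÷ 9 kcal/g = 81.4667 g.

81 g/day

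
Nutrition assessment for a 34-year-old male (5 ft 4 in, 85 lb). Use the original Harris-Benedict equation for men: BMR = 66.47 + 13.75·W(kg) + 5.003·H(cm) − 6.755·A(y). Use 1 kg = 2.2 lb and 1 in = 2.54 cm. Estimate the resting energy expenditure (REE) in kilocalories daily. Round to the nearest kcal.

Convert to metric: weight = 85 ÷ 2.2 = 38.6364 kg; height = (5×12 + 4) × 2.54 = 64 × 2.54 = 162.56 cm.
Harris-Benedict: BMR = 66.47 + 13.75(38.6364) + 5.003(162.56) − 6.755(34) = 1181.3377 kcal/day.

1181 kilocalories daily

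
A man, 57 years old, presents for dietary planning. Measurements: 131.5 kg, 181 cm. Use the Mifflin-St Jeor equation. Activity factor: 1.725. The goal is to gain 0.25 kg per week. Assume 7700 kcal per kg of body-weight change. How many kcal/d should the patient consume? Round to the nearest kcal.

Mifflin-St Jeor (male): BMR = 10(131.5) + 6.25(181) − 5(57) + 5 = 1315 + 1131.25 − 285 + 5 = 2166.25 kcal/day.
TEE = 2166.25 × 1.725 = 3736.7813 kcal/day.
Required daily surplus = 0.25 × 7700 ÷ 7 = 275 kcal/day.
Target intake = 3736.7813 + 275 = 4011.7813 kcal/day.

4012 kcal/d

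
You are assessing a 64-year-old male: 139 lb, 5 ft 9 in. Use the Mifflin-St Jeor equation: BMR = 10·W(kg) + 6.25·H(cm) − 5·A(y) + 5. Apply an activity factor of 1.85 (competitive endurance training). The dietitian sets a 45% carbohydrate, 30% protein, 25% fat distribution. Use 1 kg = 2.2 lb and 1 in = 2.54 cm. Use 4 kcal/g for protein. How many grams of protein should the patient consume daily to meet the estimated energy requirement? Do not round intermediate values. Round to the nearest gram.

196 g/day

Convert to metric: weight = 139 ÷ 2.2 = 63.1818 kg; height = (5×12 + 9) × 2.54 = 69 × 2.54 = 175.26 cm.
Mifflin-St Jeor (male): BMR = 10(63.1818) + 6.25(175.26) − 5(64) + 5 = 631.8182 + 1095.375 − 320 + 5 = 1412.1932 kcal/day.
TEE = 1412.1932 × 1.85 = 2612.5574 kcal/day.
Protein energy = 30% × 2612.5574 = 783.7672 kcal.
Protein = 783.7672 ÷ 4 kcal/g = 195.9418 g.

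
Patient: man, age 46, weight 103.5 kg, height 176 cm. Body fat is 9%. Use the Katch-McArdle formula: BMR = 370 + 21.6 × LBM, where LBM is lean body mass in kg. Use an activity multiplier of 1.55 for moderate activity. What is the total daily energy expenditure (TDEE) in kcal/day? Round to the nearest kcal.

LBM = 103.5 × (1 − 0.09) = 94.185 kg. Katch-McArdle: BMR = 370 + 21.6 × 94.185 = 2404.396 kcal/day.
TEE = BMR × activity factor = 2404.396 × 1.55 = 3726.8138 kcal/day.

3727 kcal/day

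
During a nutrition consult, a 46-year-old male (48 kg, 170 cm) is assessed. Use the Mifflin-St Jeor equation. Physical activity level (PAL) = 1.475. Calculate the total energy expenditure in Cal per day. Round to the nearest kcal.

Mifflin-St Jeor (male): BMR = 10(48) + 6.25(170) − 5(46) + 5 = 480 + 1062.5 − 230 + 5 = 1317.5 kcal/day.
TEE = BMR × activity factor = 1317.5 × 1.475 = 1943.3125 kcal/day.

1943 Cal per day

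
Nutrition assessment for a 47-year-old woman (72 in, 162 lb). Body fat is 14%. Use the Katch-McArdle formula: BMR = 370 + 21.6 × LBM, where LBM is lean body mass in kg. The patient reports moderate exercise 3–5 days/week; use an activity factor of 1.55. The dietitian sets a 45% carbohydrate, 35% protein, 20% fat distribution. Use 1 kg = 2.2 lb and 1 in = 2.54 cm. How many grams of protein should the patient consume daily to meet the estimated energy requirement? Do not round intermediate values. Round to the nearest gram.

236 g/day

Convert to metric: weight = 162 ÷ 2.2 = 73.6364 kg; height = 72 × 2.54 = 182.88 cm.
LBM = 73.6364 × (1 − 0.14) = 63.3273 kg. Katch-McArdle: BMR = 370 + 21.6 × 63.3273 = 1737.8691 kcal/day.
TEE = 1737.8691 × 1.55 = 2693.6971 kcal/day.
Protein energy = 35% × 2693.6971 = 942.794 kcal.
Protein = 942.794 ÷ 4 kcal/g = 235.6985 g.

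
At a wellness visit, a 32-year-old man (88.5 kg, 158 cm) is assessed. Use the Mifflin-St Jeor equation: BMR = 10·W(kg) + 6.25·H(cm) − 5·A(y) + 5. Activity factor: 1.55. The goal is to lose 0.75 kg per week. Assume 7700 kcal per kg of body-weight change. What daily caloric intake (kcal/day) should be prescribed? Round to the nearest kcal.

Mifflin-St Jeor (male): BMR = 10(88.5) + 6.25(158) − 5(32) + 5 = 885 + 987.5 − 160 + 5 = 1717.5 kcal/day.
TEE = 1717.5 × 1.55 = 2662.125 kcal/day.
Required daily deficit = 0.75 × 7700 ÷ 7 = 825 kcal/day.
Target intake = 2662.125 − 825 = 1837.125 kcal/day.

1837 kcal/day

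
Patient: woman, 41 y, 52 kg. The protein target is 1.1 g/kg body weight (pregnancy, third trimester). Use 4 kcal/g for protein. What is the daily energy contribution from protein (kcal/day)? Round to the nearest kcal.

229 kcal/day

Protein = 1.1 g/kg × 52 kg = 57.2 g/day.
Protein energy = 57.2 g × 4 kcal/g = 228.8 kcal/day.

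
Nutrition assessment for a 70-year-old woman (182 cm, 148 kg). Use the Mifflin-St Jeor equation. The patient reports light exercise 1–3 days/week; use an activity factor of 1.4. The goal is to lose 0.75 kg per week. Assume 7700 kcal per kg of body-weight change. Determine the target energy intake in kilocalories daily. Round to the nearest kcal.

2124 kilocalories daily

Mifflin-St Jeor (female): BMR = 10(148) + 6.25(182) − 5(70) − 161 = 1480 + 1137.5 − 350 − 161 = 2106.5 kcal/day.
TEE = 2106.5 × 1.4 = 2949.1 kcal/day.
Required daily deficit = 0.75 × 7700 ÷ 7 = 825 kcal/day.
Target intake = 2949.1 − 825 = 2124.1 kcal/day.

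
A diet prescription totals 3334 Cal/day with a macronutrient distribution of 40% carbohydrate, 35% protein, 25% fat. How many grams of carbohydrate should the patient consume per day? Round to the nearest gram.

333 g/day

Carbohydrate energy = 40% × 3334 = 1333.6 kcal.
At 4 kcal/g: 1333.6 ÷ 4 = 333.4 g.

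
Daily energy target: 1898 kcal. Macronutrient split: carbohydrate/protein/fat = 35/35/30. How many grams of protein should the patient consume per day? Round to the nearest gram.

Protein energy = 35% × 1898 = 664.3 kcal.
At 4 kcal/g: 664.3 ÷ 4 = 166.075 g.

166 g/day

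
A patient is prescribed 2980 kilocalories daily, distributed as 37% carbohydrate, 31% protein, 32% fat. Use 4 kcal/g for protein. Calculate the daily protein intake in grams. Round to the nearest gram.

Protein energy = 31% × 2980 = 923.8 kcal.
At 4 kcal/g: 923.8 ÷ 4 = 230.95 g.

231 g/day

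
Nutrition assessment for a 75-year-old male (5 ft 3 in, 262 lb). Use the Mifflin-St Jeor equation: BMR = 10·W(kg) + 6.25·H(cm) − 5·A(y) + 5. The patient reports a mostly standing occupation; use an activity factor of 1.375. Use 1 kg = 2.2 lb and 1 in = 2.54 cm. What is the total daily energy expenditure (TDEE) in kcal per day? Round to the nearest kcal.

Convert to metric: weight = 262 ÷ 2.2 = 119.0909 kg; height = (5×12 + 3) × 2.54 = 63 × 2.54 = 160.02 cm.
Mifflin-St Jeor (male): BMR = 10(119.0909) + 6.25(160.02) − 5(75) + 5 = 1190.9091 + 1000.125 − 375 + 5 = 1821.0341 kcal/day.
TEE = BMR × activity factor = 1821.0341 × 1.375 = 2503.9219 kcal/day.

2504 kcal per day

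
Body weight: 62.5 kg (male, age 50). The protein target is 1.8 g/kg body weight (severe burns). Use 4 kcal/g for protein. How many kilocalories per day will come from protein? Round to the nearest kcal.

450 kcal/day

Protein = 1.8 g/kg × 62.5 kg = 112.5 g/day.
Protein energy = 112.5 g × 4 kcal/g = 450 kcal/day.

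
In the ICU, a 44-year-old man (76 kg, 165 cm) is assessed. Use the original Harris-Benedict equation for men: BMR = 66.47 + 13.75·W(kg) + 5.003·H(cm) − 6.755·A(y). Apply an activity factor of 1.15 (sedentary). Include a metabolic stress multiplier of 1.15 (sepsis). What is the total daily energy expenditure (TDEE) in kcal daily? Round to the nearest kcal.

2169 kcal daily

Harris-Benedict: BMR = 66.47 + 13.75(76) + 5.003(165) − 6.755(44) = 1639.745 kcal/day.
TEE = BMR × activity factor = 1639.745 × 1.15 = 1885.7068 kcal/day.
Apply stress factor: 1885.7068 × 1.15 = 2168.5628 kcal/day.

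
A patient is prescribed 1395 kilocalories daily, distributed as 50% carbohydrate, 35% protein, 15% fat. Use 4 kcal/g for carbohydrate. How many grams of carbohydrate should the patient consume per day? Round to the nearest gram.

174 g/day

Carbohydrate energy = 50% × 1395 = 697.5 kcal.
At 4 kcal/g: 697.5 ÷ 4 = 174.375 g.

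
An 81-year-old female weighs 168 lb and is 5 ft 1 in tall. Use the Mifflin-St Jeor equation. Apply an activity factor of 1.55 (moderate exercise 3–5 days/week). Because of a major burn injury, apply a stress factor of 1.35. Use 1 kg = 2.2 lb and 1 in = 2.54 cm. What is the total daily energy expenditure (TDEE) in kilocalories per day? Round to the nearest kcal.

2440 kilocalories per day

Convert to metric: weight = 168 ÷ 2.2 = 76.3636 kg; height = (5×12 + 1) × 2.54 = 61 × 2.54 = 154.94 cm.
Mifflin-St Jeor (female): BMR = 10(76.3636) + 6.25(154.94) − 5(81) − 161 = 763.6364 + 968.375 − 405 − 161 = 1166.0114 kcal/day.
TEE = BMR × activity factor = 1166.0114 × 1.55 = 1807.3176 kcal/day.
Apply stress factor: 1807.3176 × 1.35 = 2439.8788 kcal/day.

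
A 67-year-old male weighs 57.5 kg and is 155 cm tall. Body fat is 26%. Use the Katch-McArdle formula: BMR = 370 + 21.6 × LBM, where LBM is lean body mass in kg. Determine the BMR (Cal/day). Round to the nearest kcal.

1289 Cal/day

LBM = 57.5 × (1 − 0.26) = 42.55 kg. Katch-McArdle: BMR = 370 + 21.6 × 42.55 = 1289.08 kcal/day.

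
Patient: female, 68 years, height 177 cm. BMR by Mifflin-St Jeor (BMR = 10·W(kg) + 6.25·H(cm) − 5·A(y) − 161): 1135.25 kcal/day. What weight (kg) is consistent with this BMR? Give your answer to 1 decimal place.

1135.25 = 10·W + 6.25(177) − 5(68) − 161
10·W = 1135.25 − 605.25 = 530, so W = 53 kg.

53.0 kg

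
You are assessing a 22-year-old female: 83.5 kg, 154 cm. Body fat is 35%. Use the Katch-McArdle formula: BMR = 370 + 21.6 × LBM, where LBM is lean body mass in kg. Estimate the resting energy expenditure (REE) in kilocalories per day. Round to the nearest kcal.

1542 kilocalories per day

LBM = 83.5 × (1 − 0.35) = 54.275 kg. Katch-McArdle: BMR = 370 + 21.6 × 54.275 = 1542.34 kcal/day.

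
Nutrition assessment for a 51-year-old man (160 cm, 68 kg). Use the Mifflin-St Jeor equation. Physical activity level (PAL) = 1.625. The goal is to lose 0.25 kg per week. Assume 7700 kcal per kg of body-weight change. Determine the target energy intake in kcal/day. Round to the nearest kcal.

Mifflin-St Jeor (male): BMR = 10(68) + 6.25(160) − 5(51) + 5 = 680 + 1000 − 255 + 5 = 1430 kcal/day.
TEE = 1430 × 1.625 = 2323.75 kcal/day.
Required daily deficit = 0.25 × 7700 ÷ 7 = 275 kcal/day.
Target intake = 2323.75 − 275 = 2048.75 kcal/day.

2049 kcal/day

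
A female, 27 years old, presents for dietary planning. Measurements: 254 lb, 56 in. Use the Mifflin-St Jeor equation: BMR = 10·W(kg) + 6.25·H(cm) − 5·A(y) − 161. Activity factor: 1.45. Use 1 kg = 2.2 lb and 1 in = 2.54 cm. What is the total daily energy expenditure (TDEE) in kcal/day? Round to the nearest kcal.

Convert to metric: weight = 254 ÷ 2.2 = 115.4545 kg; height = 56 × 2.54 = 142.24 cm.
Mifflin-St Jeor (female): BMR = 10(115.4545) + 6.25(142.24) − 5(27) − 161 = 1154.5455 + 889 − 135 − 161 = 1747.5455 kcal/day.
TEE = BMR × activity factor = 1747.5455 × 1.45 = 2533.9409 kcal/day.

2534 kcal/day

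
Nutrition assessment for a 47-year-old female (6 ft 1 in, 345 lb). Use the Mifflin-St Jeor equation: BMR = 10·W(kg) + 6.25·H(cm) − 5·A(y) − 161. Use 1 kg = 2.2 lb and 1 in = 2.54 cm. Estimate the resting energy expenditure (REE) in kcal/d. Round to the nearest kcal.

Convert to metric: weight = 345 ÷ 2.2 = 156.8182 kg; height = (6×12 + 1) × 2.54 = 73 × 2.54 = 185.42 cm.
Mifflin-St Jeor (female): BMR = 10(156.8182) + 6.25(185.42) − 5(47) − 161 = 1568.1818 + 1158.875 − 235 − 161 = 2331.0568 kcal/day.

2331 kcal/d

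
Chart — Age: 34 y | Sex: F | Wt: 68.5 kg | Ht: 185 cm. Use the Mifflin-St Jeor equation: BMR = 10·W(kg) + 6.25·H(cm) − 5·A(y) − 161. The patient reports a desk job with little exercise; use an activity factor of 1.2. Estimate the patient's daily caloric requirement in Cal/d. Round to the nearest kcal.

1812 Cal/d

Mifflin-St Jeor (female): BMR = 10(68.5) + 6.25(185) − 5(34) − 161 = 685 + 1156.25 − 170 − 161 = 1510.25 kcal/day.
TEE = BMR × activity factor = 1510.25 × 1.2 = 1812.3 kcal/day.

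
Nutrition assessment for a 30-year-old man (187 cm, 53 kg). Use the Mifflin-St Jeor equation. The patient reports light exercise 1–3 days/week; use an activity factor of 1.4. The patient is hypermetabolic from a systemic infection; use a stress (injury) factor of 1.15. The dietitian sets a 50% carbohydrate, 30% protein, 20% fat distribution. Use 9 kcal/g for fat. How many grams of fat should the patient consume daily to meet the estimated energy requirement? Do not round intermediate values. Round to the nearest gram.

Mifflin-St Jeor (male): BMR = 10(53) + 6.25(187) − 5(30) + 5 = 530 + 1168.75 − 150 + 5 = 1553.75 kcal/day.
TEE = 1553.75 × 1.4 = 2175.25 kcal/day.
With stress factor 1.15: 2175.25 × 1.15 = 2501.5375 kcal/day.
Fat energy = 20% × 2501.5375 = 500.3075 kcal.
Fat = 500.3075 ÷ 9 kcal/g = 55.5897 g.

56 g/day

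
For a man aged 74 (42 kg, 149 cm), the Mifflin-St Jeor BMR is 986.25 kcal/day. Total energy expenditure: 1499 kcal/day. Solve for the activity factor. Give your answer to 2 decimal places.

Activity factor = TEE ÷ BMR = 1499 ÷ 986.25 = 1.52.

1.52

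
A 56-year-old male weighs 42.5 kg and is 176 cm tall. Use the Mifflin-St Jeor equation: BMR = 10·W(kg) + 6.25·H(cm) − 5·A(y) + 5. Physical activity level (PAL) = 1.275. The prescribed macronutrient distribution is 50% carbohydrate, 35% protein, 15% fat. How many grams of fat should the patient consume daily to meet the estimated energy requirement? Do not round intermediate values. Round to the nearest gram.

27 g/day

Mifflin-St Jeor (male): BMR = 10(42.5) + 6.25(176) − 5(56) + 5 = 425 + 1100 − 280 + 5 = 1250 kcal/day.
TEE = 1250 × 1.275 = 1593.75 kcal/day.
Fat energy = 15% × 1593.75 = 239.0625 kcal.
Fat = 239.0625 ÷ 9 kcal/g = 26.5625 g.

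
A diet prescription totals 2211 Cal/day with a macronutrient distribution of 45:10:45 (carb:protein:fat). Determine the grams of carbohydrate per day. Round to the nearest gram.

249 g/day

Carbohydrate energy = 45% × 2211 = 994.95 kcal.
At 4 kcal/g: 994.95 ÷ 4 = 248.7375 g.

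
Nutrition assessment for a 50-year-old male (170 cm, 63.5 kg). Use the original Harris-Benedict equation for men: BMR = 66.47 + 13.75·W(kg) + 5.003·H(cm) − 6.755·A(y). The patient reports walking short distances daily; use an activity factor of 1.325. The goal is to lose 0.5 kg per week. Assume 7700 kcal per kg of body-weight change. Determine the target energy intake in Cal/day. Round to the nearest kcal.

Harris-Benedict: BMR = 66.47 + 13.75(63.5) + 5.003(170) − 6.755(50) = 1452.355 kcal/day.
TEE = 1452.355 × 1.325 = 1924.3704 kcal/day.
Required daily deficit = 0.5 × 7700 ÷ 7 = 550 kcal/day.
Target intake = 1924.3704 − 550 = 1374.3704 kcal/day.

1374 Cal/day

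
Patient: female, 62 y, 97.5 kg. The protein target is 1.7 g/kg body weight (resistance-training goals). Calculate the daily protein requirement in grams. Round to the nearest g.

Protein = 1.7 g/kg × 97.5 kg = 165.75 g/day.

166 g/day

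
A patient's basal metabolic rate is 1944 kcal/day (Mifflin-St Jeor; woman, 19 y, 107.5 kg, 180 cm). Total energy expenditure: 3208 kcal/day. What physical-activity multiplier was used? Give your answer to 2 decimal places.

Activity factor = TEE ÷ BMR = 3208 ÷ 1944 = 1.65.

1.65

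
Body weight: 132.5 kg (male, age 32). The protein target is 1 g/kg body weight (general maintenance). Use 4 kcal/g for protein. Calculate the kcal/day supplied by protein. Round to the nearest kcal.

Protein = 1 g/kg × 132.5 kg = 132.5 g/day.
Protein energy = 132.5 g × 4 kcal/g = 530 kcal/day.

530 kcal/day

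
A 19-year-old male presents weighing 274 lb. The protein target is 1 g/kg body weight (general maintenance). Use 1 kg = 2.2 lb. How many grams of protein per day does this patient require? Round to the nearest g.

Weight in kg = 274 ÷ 2.2 = 124.5455 kg.
Protein = 1 g/kg × 124.5455 kg = 124.5455 g/day.

125 g/day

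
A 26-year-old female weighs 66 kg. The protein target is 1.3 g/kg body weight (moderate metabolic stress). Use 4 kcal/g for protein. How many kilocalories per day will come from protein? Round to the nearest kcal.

Protein = 1.3 g/kg × 66 kg = 85.8 g/day.
Protein energy = 85.8 g × 4 kcal/g = 343.2 kcal/day.

343 kcal/day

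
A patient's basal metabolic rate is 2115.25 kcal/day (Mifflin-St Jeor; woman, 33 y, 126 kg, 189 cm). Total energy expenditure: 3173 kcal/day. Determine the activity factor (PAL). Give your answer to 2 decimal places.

1.50

Activity factor = TEE ÷ BMR = 3173 ÷ 2115.25 = 1.5.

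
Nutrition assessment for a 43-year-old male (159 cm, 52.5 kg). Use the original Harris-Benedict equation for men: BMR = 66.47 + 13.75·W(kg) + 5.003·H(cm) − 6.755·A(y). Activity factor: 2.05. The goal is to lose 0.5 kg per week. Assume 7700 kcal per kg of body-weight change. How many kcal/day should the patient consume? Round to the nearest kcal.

2101 kcal/day

Harris-Benedict: BMR = 66.47 + 13.75(52.5) + 5.003(159) − 6.755(43) = 1293.357 kcal/day.
TEE = 1293.357 × 2.05 = 2651.3819 kcal/day.
Required daily deficit = 0.5 × 7700 ÷ 7 = 550 kcal/day.
Target intake = 2651.3819 − 550 = 2101.3819 kcal/day.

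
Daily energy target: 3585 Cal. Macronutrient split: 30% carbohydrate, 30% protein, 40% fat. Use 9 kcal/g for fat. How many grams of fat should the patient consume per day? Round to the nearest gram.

159 g/day

Fat energy = 40% × 3585 = 1434 kcal.
At 9 kcal/g: 1434 ÷ 9 = 159.3333 g.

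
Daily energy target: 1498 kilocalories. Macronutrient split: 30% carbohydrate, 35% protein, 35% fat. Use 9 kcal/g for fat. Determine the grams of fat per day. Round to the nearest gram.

Fat energy = 35% × 1498 = 524.3 kcal.
At 9 kcal/g: 524.3 ÷ 9 = 58.2556 g.

58 g/day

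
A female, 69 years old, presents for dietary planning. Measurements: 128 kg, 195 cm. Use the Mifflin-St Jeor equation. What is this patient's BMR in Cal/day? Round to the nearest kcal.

Mifflin-St Jeor (female): BMR = 10(128) + 6.25(195) − 5(69) − 161 = 1280 + 1218.75 − 345 − 161 = 1992.75 kcal/day.

1993 Cal/day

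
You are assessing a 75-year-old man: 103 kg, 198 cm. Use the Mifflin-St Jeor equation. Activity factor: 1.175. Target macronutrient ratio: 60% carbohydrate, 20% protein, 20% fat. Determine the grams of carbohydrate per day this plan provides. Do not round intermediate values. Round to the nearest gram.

334 g/day

Mifflin-St Jeor (male): BMR = 10(103) + 6.25(198) − 5(75) + 5 = 1030 + 1237.5 − 375 + 5 = 1897.5 kcal/day.
TEE = 1897.5 × 1.175 = 2229.5625 kcal/day.
Carbohydrate energy = 60% × 2229.5625 = 1337.7375 kcal.
Carbohydrate = 1337.7375 ÷ 4 kcal/g = 334.4344 g.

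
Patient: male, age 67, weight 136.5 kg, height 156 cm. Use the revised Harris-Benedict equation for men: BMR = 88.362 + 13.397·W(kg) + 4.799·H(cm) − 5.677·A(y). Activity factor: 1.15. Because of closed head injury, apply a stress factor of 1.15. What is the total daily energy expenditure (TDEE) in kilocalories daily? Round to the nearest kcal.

3022 kilocalories daily

Harris-Benedict: BMR = 88.362 + 13.397(136.5) + 4.799(156) − 5.677(67) = 2285.3375 kcal/day.
TEE = BMR × activity factor = 2285.3375 × 1.15 = 2628.1381 kcal/day.
Apply stress factor: 2628.1381 × 1.15 = 3022.3588 kcal/day.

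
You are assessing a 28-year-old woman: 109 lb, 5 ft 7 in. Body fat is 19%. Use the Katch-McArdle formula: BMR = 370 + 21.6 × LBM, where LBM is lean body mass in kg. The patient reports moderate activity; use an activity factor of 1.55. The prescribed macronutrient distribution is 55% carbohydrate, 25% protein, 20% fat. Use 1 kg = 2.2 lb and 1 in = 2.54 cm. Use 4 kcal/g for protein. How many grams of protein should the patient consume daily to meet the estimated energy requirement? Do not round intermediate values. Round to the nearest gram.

120 g/day

Convert to metric: weight = 109 ÷ 2.2 = 49.5455 kg; height = (5×12 + 7) × 2.54 = 67 × 2.54 = 170.18 cm.
LBM = 49.5455 × (1 − 0.19) = 40.1318 kg. Katch-McArdle: BMR = 370 + 21.6 × 40.1318 = 1236.8473 kcal/day.
TEE = 1236.8473 × 1.55 = 1917.1133 kcal/day.
Protein energy = 25% × 1917.1133 = 479.2783 kcal.
Protein = 479.2783 ÷ 4 kcal/g = 119.8196 g.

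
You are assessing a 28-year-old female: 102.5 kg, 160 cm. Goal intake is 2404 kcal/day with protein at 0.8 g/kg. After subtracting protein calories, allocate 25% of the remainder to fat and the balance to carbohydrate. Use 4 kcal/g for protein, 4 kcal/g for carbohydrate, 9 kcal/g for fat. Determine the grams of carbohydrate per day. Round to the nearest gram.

Protein = 0.8 × 102.5 = 82 g → 82 × 4 = 328 kcal.
Non-protein calories = 2404 − 328 = 2076 kcal.
Fat: 25% × 2076 = 519 kcal; carbohydrate: 1557 kcal.
Carbohydrate: 1557 kcal ÷ 4 kcal/g = 389.25 g.

389 g/day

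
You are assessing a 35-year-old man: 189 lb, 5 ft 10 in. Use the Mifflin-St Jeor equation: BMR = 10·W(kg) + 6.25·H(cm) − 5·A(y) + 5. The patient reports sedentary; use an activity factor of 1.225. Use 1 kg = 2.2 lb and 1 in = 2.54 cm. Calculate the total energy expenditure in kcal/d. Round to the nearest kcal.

2205 kcal/d

Convert to metric: weight = 189 ÷ 2.2 = 85.9091 kg; height = (5×12 + 10) × 2.54 = 70 × 2.54 = 177.8 cm.
Mifflin-St Jeor (male): BMR = 10(85.9091) + 6.25(177.8) − 5(35) + 5 = 859.0909 + 1111.25 − 175 + 5 = 1800.3409 kcal/day.
TEE = BMR × activity factor = 1800.3409 × 1.225 = 2205.4176 kcal/day.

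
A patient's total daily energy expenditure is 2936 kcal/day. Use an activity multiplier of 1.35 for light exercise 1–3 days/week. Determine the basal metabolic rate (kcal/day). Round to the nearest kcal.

BMR = TEE ÷ activity factor = 2936 ÷ 1.35 = 2174.8148 kcal/day.

2175 kcal/day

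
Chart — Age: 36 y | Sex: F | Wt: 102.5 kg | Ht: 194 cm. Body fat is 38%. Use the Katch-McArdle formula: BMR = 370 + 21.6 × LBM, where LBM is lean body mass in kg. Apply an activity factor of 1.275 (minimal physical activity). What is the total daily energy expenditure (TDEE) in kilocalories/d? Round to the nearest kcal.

LBM = 102.5 × (1 − 0.38) = 63.55 kg. Katch-McArdle: BMR = 370 + 21.6 × 63.55 = 1742.68 kcal/day.
TEE = BMR × activity factor = 1742.68 × 1.275 = 2221.917 kcal/day.

2222 kilocalories/d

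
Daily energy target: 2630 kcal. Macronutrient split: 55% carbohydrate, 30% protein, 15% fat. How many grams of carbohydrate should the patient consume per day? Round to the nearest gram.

Carbohydrate energy = 55% × 2630 = 1446.5 kcal.
At 4 kcal/g: 1446.5 ÷ 4 = 361.625 g.

362 g/day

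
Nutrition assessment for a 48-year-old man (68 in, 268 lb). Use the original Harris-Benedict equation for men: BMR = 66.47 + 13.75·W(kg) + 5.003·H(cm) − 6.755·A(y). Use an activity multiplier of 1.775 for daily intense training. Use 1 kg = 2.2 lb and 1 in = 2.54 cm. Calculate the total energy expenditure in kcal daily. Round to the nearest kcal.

Convert to metric: weight = 268 ÷ 2.2 = 121.8182 kg; height = 68 × 2.54 = 172.72 cm.
Harris-Benedict: BMR = 66.47 + 13.75(121.8182) + 5.003(172.72) − 6.755(48) = 2281.3482 kcal/day.
TEE = BMR × activity factor = 2281.3482 × 1.775 = 4049.393 kcal/day.

4049 kcal daily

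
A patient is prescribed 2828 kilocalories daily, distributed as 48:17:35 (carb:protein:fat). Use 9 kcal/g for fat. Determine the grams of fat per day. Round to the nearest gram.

110 g/day

Fat energy = 35% × 2828 = 989.8 kcal.
At 9 kcal/g: 989.8 ÷ 9 = 109.9778 g.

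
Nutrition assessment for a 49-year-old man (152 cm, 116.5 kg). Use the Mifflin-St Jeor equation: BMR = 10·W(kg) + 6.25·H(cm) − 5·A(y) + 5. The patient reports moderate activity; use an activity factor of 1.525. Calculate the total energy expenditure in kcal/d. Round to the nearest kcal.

Mifflin-St Jeor (male): BMR = 10(116.5) + 6.25(152) − 5(49) + 5 = 1165 + 950 − 245 + 5 = 1875 kcal/day.
TEE = BMR × activity factor = 1875 × 1.525 = 2859.375 kcal/day.

2859 kcal/d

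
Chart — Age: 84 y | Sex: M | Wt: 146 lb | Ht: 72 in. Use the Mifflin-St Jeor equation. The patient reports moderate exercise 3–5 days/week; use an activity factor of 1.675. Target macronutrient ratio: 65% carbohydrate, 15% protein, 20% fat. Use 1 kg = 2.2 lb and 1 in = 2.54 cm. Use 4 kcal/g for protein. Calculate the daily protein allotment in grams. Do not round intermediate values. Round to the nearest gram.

87 g/day

Convert to metric: weight = 146 ÷ 2.2 = 66.3636 kg; height = 72 × 2.54 = 182.88 cm.
Mifflin-St Jeor (male): BMR = 10(66.3636) + 6.25(182.88) − 5(84) + 5 = 663.6364 + 1143 − 420 + 5 = 1391.6364 kcal/day.
TEE = 1391.6364 × 1.675 = 2330.9909 kcal/day.
Protein energy = 15% × 2330.9909 = 349.6486 kcal.
Protein = 349.6486 ÷ 4 kcal/g = 87.4122 g.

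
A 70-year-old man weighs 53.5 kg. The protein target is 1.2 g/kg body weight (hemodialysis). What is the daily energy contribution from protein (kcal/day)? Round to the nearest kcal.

257 kcal/day

Protein = 1.2 g/kg × 53.5 kg = 64.2 g/day.
Protein energy = 64.2 g × 4 kcal/g = 256.8 kcal/day.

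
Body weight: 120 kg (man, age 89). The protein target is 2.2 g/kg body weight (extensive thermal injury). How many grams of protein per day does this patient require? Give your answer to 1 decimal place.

264.0 g/day

Protein = 2.2 g/kg × 120 kg = 264 g/day.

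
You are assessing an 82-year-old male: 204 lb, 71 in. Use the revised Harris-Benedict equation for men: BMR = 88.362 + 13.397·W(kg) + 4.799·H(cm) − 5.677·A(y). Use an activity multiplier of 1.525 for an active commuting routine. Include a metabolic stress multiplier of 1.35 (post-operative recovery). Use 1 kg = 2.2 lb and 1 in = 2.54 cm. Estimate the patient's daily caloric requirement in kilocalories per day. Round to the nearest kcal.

Convert to metric: weight = 204 ÷ 2.2 = 92.7273 kg; height = 71 × 2.54 = 180.34 cm.
Harris-Benedict: BMR = 88.362 + 13.397(92.7273) + 4.799(180.34) − 5.677(82) = 1730.5669 kcal/day.
TEE = BMR × activity factor = 1730.5669 × 1.525 = 2639.1146 kcal/day.
Apply stress factor: 2639.1146 × 1.35 = 3562.8047 kcal/day.

3563 kilocalories per day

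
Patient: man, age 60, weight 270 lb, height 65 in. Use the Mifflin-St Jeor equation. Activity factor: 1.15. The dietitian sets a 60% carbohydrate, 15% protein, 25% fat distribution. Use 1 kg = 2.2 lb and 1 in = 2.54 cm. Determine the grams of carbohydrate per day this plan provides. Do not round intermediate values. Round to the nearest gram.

Convert to metric: weight = 270 ÷ 2.2 = 122.7273 kg; height = 65 × 2.54 = 165.1 cm.
Mifflin-St Jeor (male): BMR = 10(122.7273) + 6.25(165.1) − 5(60) + 5 = 1227.2727 + 1031.875 − 300 + 5 = 1964.1477 kcal/day.
TEE = 1964.1477 × 1.15 = 2258.7699 kcal/day.
Carbohydrate energy = 60% × 2258.7699 = 1355.2619 kcal.
Carbohydrate = 1355.2619 ÷ 4 kcal/g = 338.8155 g.

339 g/day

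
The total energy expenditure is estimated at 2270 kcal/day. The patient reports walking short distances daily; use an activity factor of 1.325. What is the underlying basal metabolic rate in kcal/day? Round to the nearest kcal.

BMR = TEE ÷ activity factor = 2270 ÷ 1.325 = 1713.2075 kcal/day.

1713 kcal/day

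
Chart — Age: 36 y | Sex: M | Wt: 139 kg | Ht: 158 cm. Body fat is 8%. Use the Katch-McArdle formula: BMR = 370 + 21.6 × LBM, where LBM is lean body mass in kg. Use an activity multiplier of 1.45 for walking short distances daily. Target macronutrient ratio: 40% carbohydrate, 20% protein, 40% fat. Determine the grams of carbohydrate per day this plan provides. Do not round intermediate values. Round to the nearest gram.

LBM = 139 × (1 − 0.08) = 127.88 kg. Katch-McArdle: BMR = 370 + 21.6 × 127.88 = 3132.208 kcal/day.
TEE = 3132.208 × 1.45 = 4541.7016 kcal/day.
Carbohydrate energy = 40% × 4541.7016 = 1816.6806 kcal.
Carbohydrate = 1816.6806 ÷ 4 kcal/g = 454.1702 g.

454 g/day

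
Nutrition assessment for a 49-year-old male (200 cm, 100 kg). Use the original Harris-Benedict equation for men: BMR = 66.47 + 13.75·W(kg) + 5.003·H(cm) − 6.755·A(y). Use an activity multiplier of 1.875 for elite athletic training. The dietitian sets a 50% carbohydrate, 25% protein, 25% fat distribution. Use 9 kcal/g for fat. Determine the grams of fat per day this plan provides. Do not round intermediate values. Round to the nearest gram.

110 g/day

Harris-Benedict: BMR = 66.47 + 13.75(100) + 5.003(200) − 6.755(49) = 2111.075 kcal/day.
TEE = 2111.075 × 1.875 = 3958.2656 kcal/day.
Fat energy = 25% × 3958.2656 = 989.5664 kcal.
Fat = 989.5664 ÷ 9 kcal/g = 109.9518 g.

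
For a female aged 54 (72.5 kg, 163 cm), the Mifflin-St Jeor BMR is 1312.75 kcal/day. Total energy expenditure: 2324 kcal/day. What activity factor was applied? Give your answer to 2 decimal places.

Activity factor = TEE ÷ BMR = 2324 ÷ 1312.75 = 1.77.

1.77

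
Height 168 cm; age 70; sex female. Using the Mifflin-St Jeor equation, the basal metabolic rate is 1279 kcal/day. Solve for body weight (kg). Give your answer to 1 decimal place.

74.0 kg

1279 = 10·W + 6.25(168) − 5(70) − 161
10·W = 1279 − 539 = 740, so W = 74 kg.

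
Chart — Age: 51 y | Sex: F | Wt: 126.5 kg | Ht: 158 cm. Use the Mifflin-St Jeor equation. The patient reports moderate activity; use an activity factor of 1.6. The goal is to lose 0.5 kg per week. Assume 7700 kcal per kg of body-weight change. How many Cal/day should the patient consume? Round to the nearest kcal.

2388 Cal/day

Mifflin-St Jeor (female): BMR = 10(126.5) + 6.25(158) − 5(51) − 161 = 1265 + 987.5 − 255 − 161 = 1836.5 kcal/day.
TEE = 1836.5 × 1.6 = 2938.4 kcal/day.
Required daily deficit = 0.5 × 7700 ÷ 7 = 550 kcal/day.
Target intake = 2938.4 − 550 = 2388.4 kcal/day.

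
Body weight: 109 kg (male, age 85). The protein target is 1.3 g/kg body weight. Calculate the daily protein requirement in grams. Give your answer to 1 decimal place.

141.7 g/day

Protein = 1.3 g/kg × 109 kg = 141.7 g/day.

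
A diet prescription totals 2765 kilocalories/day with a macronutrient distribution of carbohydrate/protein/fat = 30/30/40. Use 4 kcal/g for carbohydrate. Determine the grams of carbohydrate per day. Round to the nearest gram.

207 g/day

Carbohydrate energy = 30% × 2765 = 829.5 kcal.
At 4 kcal/g: 829.5 ÷ 4 = 207.375 g.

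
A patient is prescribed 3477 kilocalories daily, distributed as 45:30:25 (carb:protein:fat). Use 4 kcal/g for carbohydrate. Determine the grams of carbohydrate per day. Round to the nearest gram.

Carbohydrate energy = 45% × 3477 = 1564.65 kcal.
At 4 kcal/g: 1564.65 ÷ 4 = 391.1625 g.

391 g/day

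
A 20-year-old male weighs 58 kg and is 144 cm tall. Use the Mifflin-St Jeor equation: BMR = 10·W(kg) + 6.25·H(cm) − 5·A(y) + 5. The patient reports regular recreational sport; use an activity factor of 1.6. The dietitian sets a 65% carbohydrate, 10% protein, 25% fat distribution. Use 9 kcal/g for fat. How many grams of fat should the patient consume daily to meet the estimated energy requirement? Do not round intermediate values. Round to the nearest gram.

Mifflin-St Jeor (male): BMR = 10(58) + 6.25(144) − 5(20) + 5 = 580 + 900 − 100 + 5 = 1385 kcal/day.
TEE = 1385 × 1.6 = 2216 kcal/day.
Fat energy = 25% × 2216 = 554 kcal.
Fat = 554 ÷ 9 kcal/g = 61.5556 g.

62 g/day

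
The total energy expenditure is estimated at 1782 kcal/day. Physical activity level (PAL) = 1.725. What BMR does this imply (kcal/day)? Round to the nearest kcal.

BMR = TEE ÷ activity factor = 1782 ÷ 1.725 = 1033.0435 kcal/day.

1033 kcal/day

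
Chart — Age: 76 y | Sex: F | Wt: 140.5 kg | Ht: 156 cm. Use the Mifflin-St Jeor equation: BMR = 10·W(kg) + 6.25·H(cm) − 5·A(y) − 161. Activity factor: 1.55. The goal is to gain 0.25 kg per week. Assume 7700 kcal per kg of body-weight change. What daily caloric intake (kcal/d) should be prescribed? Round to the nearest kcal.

3125 kcal/d

Mifflin-St Jeor (female): BMR = 10(140.5) + 6.25(156) − 5(76) − 161 = 1405 + 975 − 380 − 161 = 1839 kcal/day.
TEE = 1839 × 1.55 = 2850.45 kcal/day.
Required daily surplus = 0.25 × 7700 ÷ 7 = 275 kcal/day.
Target intake = 2850.45 + 275 = 3125.45 kcal/day.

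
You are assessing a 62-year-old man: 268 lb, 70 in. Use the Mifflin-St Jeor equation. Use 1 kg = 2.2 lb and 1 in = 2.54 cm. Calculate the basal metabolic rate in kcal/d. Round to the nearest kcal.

2024 kcal/d

Convert to metric: weight = 268 ÷ 2.2 = 121.8182 kg; height = 70 × 2.54 = 177.8 cm.
Mifflin-St Jeor (male): BMR = 10(121.8182) + 6.25(177.8) − 5(62) + 5 = 1218.1818 + 1111.25 − 310 + 5 = 2024.4318 kcal/day.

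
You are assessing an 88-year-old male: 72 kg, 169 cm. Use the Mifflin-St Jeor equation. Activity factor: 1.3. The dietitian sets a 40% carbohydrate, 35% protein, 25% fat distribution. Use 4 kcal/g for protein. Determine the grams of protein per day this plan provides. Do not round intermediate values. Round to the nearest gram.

153 g/day

Mifflin-St Jeor (male): BMR = 10(72) + 6.25(169) − 5(88) + 5 = 720 + 1056.25 − 440 + 5 = 1341.25 kcal/day.
TEE = 1341.25 × 1.3 = 1743.625 kcal/day.
Protein energy = 35% × 1743.625 = 610.2688 kcal.
Protein = 610.2688 ÷ 4 kcal/g = 152.5672 g.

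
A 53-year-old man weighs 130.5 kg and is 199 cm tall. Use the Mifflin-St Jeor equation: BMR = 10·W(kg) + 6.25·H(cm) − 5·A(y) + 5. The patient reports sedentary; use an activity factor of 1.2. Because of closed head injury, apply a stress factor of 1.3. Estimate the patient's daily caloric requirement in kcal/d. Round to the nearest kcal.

3570 kcal/d

Mifflin-St Jeor (male): BMR = 10(130.5) + 6.25(199) − 5(53) + 5 = 1305 + 1243.75 − 265 + 5 = 2288.75 kcal/day.
TEE = BMR × activity factor = 2288.75 × 1.2 = 2746.5 kcal/day.
Apply stress factor: 2746.5 × 1.3 = 3570.45 kcal/day.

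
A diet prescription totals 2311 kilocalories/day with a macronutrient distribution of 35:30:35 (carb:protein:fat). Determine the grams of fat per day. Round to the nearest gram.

Fat energy = 35% × 2311 = 808.85 kcal.
At 9 kcal/g: 808.85 ÷ 9 = 89.8722 g.

90 g/day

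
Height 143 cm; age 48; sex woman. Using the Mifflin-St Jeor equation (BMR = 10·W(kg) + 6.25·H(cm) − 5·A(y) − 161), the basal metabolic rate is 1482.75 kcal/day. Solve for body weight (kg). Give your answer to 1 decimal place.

1482.75 = 10·W + 6.25(143) − 5(48) − 161
10·W = 1482.75 − 492.75 = 990, so W = 99 kg.

99.0 kg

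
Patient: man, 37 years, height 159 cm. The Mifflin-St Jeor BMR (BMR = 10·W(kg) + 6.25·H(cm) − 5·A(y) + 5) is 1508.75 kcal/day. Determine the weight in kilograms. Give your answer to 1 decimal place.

1508.75 = 10·W + 6.25(159) − 5(37) + 5
10·W = 1508.75 − 813.75 = 695, so W = 69.5 kg.

69.5 kg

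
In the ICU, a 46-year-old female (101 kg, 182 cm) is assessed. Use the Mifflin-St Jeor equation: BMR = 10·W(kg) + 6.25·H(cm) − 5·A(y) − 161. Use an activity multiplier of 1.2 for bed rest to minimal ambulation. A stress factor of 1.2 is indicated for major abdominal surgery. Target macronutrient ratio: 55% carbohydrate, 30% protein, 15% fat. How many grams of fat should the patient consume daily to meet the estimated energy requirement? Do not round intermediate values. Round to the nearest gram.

Mifflin-St Jeor (female): BMR = 10(101) + 6.25(182) − 5(46) − 161 = 1010 + 1137.5 − 230 − 161 = 1756.5 kcal/day.
TEE = 1756.5 × 1.2 = 2107.8 kcal/day.
With stress factor 1.2: 2107.8 × 1.2 = 2529.36 kcal/day.
Fat energy = 15% × 2529.36 = 379.404 kcal.
Fat = 379.404 ÷ 9 kcal/g = 42.156 g.

42 g/day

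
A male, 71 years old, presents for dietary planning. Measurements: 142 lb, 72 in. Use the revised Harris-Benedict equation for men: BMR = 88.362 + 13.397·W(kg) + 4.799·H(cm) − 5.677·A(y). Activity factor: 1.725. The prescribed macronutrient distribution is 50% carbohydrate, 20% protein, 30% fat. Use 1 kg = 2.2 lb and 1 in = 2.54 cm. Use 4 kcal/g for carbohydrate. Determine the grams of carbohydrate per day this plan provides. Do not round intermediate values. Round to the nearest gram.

Convert to metric: weight = 142 ÷ 2.2 = 64.5455 kg; height = 72 × 2.54 = 182.88 cm.
Harris-Benedict: BMR = 88.362 + 13.397(64.5455) + 4.799(182.88) − 5.677(71) = 1427.6516 kcal/day.
TEE = 1427.6516 × 1.725 = 2462.699 kcal/day.
Carbohydrate energy = 50% × 2462.699 = 1231.3495 kcal.
Carbohydrate = 1231.3495 ÷ 4 kcal/g = 307.8374 g.

308 g/day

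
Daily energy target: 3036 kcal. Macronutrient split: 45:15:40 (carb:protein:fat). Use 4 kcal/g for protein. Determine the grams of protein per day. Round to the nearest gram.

Protein energy = 15% × 3036 = 455.4 kcal.
At 4 kcal/g: 455.4 ÷ 4 = 113.85 g.

114 g/day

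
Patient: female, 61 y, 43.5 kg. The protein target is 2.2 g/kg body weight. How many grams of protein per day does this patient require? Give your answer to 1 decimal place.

95.7 g/day

Protein = 2.2 g/kg × 43.5 kg = 95.7 g/day.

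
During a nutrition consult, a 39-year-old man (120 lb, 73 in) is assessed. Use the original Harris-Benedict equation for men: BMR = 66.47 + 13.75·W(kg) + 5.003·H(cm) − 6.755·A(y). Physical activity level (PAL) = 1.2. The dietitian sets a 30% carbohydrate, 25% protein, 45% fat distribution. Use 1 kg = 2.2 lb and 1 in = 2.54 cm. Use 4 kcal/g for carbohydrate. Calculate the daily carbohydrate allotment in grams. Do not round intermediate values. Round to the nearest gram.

Convert to metric: weight = 120 ÷ 2.2 = 54.5455 kg; height = 73 × 2.54 = 185.42 cm.
Harris-Benedict: BMR = 66.47 + 13.75(54.5455) + 5.003(185.42) − 6.755(39) = 1480.6813 kcal/day.
TEE = 1480.6813 × 1.2 = 1776.8175 kcal/day.
Carbohydrate energy = 30% × 1776.8175 = 533.0453 kcal.
Carbohydrate = 533.0453 ÷ 4 kcal/g = 133.2613 g.

133 g/day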